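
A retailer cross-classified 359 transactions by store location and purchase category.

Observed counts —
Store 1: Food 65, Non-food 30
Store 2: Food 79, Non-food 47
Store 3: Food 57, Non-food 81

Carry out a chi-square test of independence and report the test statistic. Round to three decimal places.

Row totals: 95, 126, 138. Column totals: 201, 158. Grand total N = 359.
Expected counts (row total × column total / N):
  Store 1, Food: 95×201/359 = 53.1894
  Store 1, Non-food: 95×158/359 = 41.8106
  Store 2, Food: 126×201/359 = 70.5460
  Store 2, Non-food: 126×158/359 = 55.4540
  Store 3, Food: 138×201/359 = 77.2646
  Store 3, Non-food: 138×158/359 = 60.7354
Contributions (O − E)²/E:
  (65 − 53.1894)²/53.1894 = 2.6225
  (30 − 41.8106)²/41.8106 = 3.3362
  (79 − 70.5460)²/70.5460 = 1.0131
  (47 − 55.4540)²/55.4540 = 1.2888
  (57 − 77.2646)²/77.2646 = 5.3149
  (81 − 60.7354)²/60.7354 = 6.7614
χ² = 2.6225 + 3.3362 + 1.0131 + 1.2888 + 5.3149 + 6.7614 = 20.337

20.337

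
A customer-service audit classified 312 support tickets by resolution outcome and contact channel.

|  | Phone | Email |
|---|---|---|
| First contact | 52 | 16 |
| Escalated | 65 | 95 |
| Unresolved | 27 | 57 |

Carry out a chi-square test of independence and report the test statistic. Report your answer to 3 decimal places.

33.752

Row totals: 68, 160, 84. Column totals: 144, 168. Grand total N = 312.
Expected counts (row total × column total / N):
  First contact, Phone: 68×144/312 = 31.38462
  First contact, Email: 68×168/312 = 36.61538
  Escalated, Phone: 160×144/312 = 73.84615
  Escalated, Email: 160×168/312 = 86.15385
  Unresolved, Phone: 84×144/312 = 38.76923
  Unresolved, Email: 84×168/312 = 45.23077
Contributions (O − E)²/E:
  (52 − 31.38462)²/31.38462 = 13.5415
  (16 − 36.61538)²/36.61538 = 11.6070
  (65 − 73.84615)²/73.84615 = 1.0597
  (95 − 86.15385)²/86.15385 = 0.9083
  (27 − 38.76923)²/38.76923 = 3.5728
  (57 − 45.23077)²/45.23077 = 3.0624
χ² = 13.5415 + 11.6070 + 1.0597 + 0.9083 + 3.5728 + 3.0624 = 33.752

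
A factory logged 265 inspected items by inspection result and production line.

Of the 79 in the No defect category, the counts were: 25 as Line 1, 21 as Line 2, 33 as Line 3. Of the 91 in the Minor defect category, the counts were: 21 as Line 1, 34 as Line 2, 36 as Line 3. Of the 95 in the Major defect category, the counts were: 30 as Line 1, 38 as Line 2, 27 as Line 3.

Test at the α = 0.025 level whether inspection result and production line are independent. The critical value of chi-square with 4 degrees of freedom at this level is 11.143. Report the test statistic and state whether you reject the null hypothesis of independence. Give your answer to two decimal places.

Row totals: 79, 91, 95. Column totals: 76, 93, 96. Grand total N = 265.
Expected counts (row total × column total / N):
  No defect, Line 1: 79×76/265 = 22.657
  No defect, Line 2: 79×93/265 = 27.725
  No defect, Line 3: 79×96/265 = 28.619
  Minor defect, Line 1: 91×76/265 = 26.098
  Minor defect, Line 2: 91×93/265 = 31.936
  Minor defect, Line 3: 91×96/265 = 32.966
  Major defect, Line 1: 95×76/265 = 27.245
  Major defect, Line 2: 95×93/265 = 33.340
  Major defect, Line 3: 95×96/265 = 34.415
Contributions (O − E)²/E:
  (25 − 22.657)²/22.657 = 0.2423
  (21 − 27.725)²/27.725 = 1.6312
  (33 − 28.619)²/28.619 = 0.6706
  (21 − 26.098)²/26.098 = 0.9958
  (34 − 31.936)²/31.936 = 0.1334
  (36 − 32.966)²/32.966 = 0.2792
  (30 − 27.245)²/27.245 = 0.2786
  (38 − 33.340)²/33.340 = 0.6513
  (27 − 34.415)²/34.415 = 1.5976
χ² = 0.2423 + 1.6312 + 0.6706 + 0.9958 + 0.1334 + 0.2792 + 0.2786 + 0.6513 + 1.5976 = 6.48
df = (3−1)(3−1) = 4. Since 6.48 < 11.143, fail to reject the null hypothesis of independence at α = 0.025.

6.48; fail to reject H₀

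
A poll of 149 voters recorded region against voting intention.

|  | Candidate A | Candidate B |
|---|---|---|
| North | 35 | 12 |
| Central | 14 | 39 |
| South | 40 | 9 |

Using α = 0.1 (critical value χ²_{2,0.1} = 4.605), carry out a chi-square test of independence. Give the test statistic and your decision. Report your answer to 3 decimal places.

38.473; reject H₀

Row totals: 47, 53, 49. Column totals: 89, 60. Grand total N = 149.
Expected counts (row total × column total / N):
  North, Candidate A: 47×89/149 = 28.0738
  North, Candidate B: 47×60/149 = 18.9262
  Central, Candidate A: 53×89/149 = 31.6577
  Central, Candidate B: 53×60/149 = 21.3423
  South, Candidate A: 49×89/149 = 29.2685
  South, Candidate B: 49×60/149 = 19.7315
Contributions (O − E)²/E:
  (35 − 28.0738)²/28.0738 = 1.7088
  (12 − 18.9262)²/18.9262 = 2.5347
  (14 − 31.6577)²/31.6577 = 9.8489
  (39 − 21.3423)²/21.3423 = 14.6092
  (40 − 29.2685)²/29.2685 = 3.9348
  (9 − 19.7315)²/19.7315 = 5.8366
χ² = 1.7088 + 2.5347 + 9.8489 + 14.6092 + 3.9348 + 5.8366 = 38.473
df = (3−1)(2−1) = 2. Since 38.473 > 4.605, reject the null hypothesis of independence at α = 0.1.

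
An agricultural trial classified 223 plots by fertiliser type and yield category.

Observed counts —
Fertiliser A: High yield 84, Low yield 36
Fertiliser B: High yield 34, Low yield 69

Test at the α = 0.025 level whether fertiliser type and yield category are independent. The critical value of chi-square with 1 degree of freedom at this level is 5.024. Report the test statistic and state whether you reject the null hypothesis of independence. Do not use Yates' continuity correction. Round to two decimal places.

30.44; reject H₀

Row totals: 120, 103. Column totals: 118, 105. Grand total N = 223.
Expected counts (row total × column total / N):
  Fertiliser A, High yield: 120×118/223 = 63.498
  Fertiliser A, Low yield: 120×105/223 = 56.502
  Fertiliser B, High yield: 103×118/223 = 54.502
  Fertiliser B, Low yield: 103×105/223 = 48.498
Contributions (O − E)²/E:
  (84 − 63.498)²/63.498 = 6.6196
  (36 − 56.502)²/56.502 = 7.4392
  (34 − 54.502)²/54.502 = 7.7122
  (69 − 48.498)²/48.498 = 8.6670
χ² = 6.6196 + 7.4392 + 7.7122 + 8.6670 = 30.44
df = (2−1)(2−1) = 1. Since 30.44 > 5.024, reject the null hypothesis of independence at α = 0.025.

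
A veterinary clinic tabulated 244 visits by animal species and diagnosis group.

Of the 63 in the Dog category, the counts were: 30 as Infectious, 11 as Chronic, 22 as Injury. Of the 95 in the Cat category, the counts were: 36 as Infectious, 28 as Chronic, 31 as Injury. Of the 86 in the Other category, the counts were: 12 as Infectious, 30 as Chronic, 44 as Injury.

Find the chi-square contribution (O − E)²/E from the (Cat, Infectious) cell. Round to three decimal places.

Row total (Cat) = 95; column total (Infectious) = 78; N = 244.
Expected count E = 95 × 78 / 244 = 30.3689.
Contribution = (O − E)²/E = (36 − 30.3689)² / 30.3689 = 1.044.

1.044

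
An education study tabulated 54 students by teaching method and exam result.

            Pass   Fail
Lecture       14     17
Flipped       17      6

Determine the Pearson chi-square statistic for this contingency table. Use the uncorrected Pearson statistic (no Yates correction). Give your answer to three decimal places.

4.464

Row totals: 31, 23. Column totals: 31, 23. Grand total N = 54.
Expected counts (row total × column total / N):
  Lecture, Pass: 31×31/54 = 17.7963
  Lecture, Fail: 31×23/54 = 13.2037
  Flipped, Pass: 23×31/54 = 13.2037
  Flipped, Fail: 23×23/54 = 9.7963
Contributions (O − E)²/E:
  (14 − 17.7963)²/17.7963 = 0.8098
  (17 − 13.2037)²/13.2037 = 1.0915
  (17 − 13.2037)²/13.2037 = 1.0915
  (6 − 9.7963)²/9.7963 = 1.4712
χ² = 0.8098 + 1.0915 + 1.0915 + 1.4712 = 4.464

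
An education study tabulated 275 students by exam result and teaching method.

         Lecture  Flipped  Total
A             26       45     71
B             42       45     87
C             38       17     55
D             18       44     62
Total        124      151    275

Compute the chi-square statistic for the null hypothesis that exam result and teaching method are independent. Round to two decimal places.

Grand total N = 275.
Expected counts (row total × column total / N):
  A, Lecture: 71×124/275 = 32.015
  A, Flipped: 71×151/275 = 38.985
  B, Lecture: 87×124/275 = 39.229
  B, Flipped: 87×151/275 = 47.771
  C, Lecture: 55×124/275 = 24.800
  C, Flipped: 55×151/275 = 30.200
  D, Lecture: 62×124/275 = 27.956
  D, Flipped: 62×151/275 = 34.044
Contributions (O − E)²/E:
  (26 − 32.015)²/32.015 = 1.1301
  (45 − 38.985)²/38.985 = 0.9281
  (42 − 39.229)²/39.229 = 0.1957
  (45 − 47.771)²/47.771 = 0.1607
  (38 − 24.800)²/24.800 = 7.0258
  (17 − 30.200)²/30.200 = 5.7695
  (18 − 27.956)²/27.956 = 3.5456
  (44 − 34.044)²/34.044 = 2.9116
χ² = 1.1301 + 0.9281 + 0.1957 + 0.1607 + 7.0258 + 5.7695 + 3.5456 + 2.9116 = 21.67

21.67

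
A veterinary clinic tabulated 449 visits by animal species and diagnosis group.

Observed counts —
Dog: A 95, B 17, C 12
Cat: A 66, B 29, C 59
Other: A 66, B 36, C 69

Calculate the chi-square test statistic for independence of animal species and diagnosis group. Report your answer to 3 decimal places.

Row totals: 124, 154, 171. Column totals: 227, 82, 140. Grand total N = 449.
Expected counts (row total × column total / N):
  Dog, A: 124×227/449 = 62.6904
  Dog, B: 124×82/449 = 22.6459
  Dog, C: 124×140/449 = 38.6637
  Cat, A: 154×227/449 = 77.8575
  Cat, B: 154×82/449 = 28.1247
  Cat, C: 154×140/449 = 48.0178
  Other, A: 171×227/449 = 86.4521
  Other, B: 171×82/449 = 31.2294
  Other, C: 171×140/449 = 53.3185
Contributions (O − E)²/E:
  (95 − 62.6904)²/62.6904 = 16.6518
  (17 − 22.6459)²/22.6459 = 1.4076
  (12 − 38.6637)²/38.6637 = 18.3881
  (66 − 77.8575)²/77.8575 = 1.8059
  (29 − 28.1247)²/28.1247 = 0.0272
  (59 − 48.0178)²/48.0178 = 2.5118
  (66 − 86.4521)²/86.4521 = 4.8384
  (36 − 31.2294)²/31.2294 = 0.7288
  (69 − 53.3185)²/53.3185 = 4.6121
χ² = 16.6518 + 1.4076 + 18.3881 + 1.8059 + 0.0272 + 2.5118 + 4.8384 + 0.7288 + 4.6121 = 50.972

50.972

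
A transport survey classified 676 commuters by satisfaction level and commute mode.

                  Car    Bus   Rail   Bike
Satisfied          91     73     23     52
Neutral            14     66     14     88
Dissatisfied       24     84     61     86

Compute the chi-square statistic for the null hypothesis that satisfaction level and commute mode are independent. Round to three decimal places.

Row totals: 239, 182, 255. Column totals: 129, 223, 98, 226. Grand total N = 676.
Expected counts (row total × column total / N):
  Satisfied, Car: 239×129/676 = 45.60799
  Satisfied, Bus: 239×223/676 = 78.84172
  Satisfied, Rail: 239×98/676 = 34.64793
  Satisfied, Bike: 239×226/676 = 79.90237
  Neutral, Car: 182×129/676 = 34.73077
  Neutral, Bus: 182×223/676 = 60.03846
  Neutral, Rail: 182×98/676 = 26.38462
  Neutral, Bike: 182×226/676 = 60.84615
  Dissatisfied, Car: 255×129/676 = 48.66124
  Dissatisfied, Bus: 255×223/676 = 84.11982
  Dissatisfied, Rail: 255×98/676 = 36.96746
  Dissatisfied, Bike: 255×226/676 = 85.25148
Contributions (O − E)²/E:
  (91 − 45.60799)²/45.60799 = 45.1771
  (73 − 78.84172)²/78.84172 = 0.4328
  (23 − 34.64793)²/34.64793 = 3.9158
  (52 − 79.90237)²/79.90237 = 9.7437
  (14 − 34.73077)²/34.73077 = 12.3742
  (66 − 60.03846)²/60.03846 = 0.5920
  (14 − 26.38462)²/26.38462 = 5.8132
  (88 − 60.84615)²/60.84615 = 12.1180
  (24 − 48.66124)²/48.66124 = 12.4982
  (84 − 84.11982)²/84.11982 = 0.0002
  (61 − 36.96746)²/36.96746 = 15.6236
  (86 − 85.25148)²/85.25148 = 0.0066
χ² = 45.1771 + 0.4328 + 3.9158 + 9.7437 + 12.3742 + 0.5920 + 5.8132 + 12.1180 + 12.4982 + 0.0002 + 15.6236 + 0.0066 = 118.295

118.295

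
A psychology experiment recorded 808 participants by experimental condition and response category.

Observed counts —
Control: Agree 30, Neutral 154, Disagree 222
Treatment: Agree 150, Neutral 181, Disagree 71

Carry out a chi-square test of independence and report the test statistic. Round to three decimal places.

Row totals: 406, 402. Column totals: 180, 335, 293. Grand total N = 808.
Expected counts (row total × column total / N):
  Control, Agree: 406×180/808 = 90.4455
  Control, Neutral: 406×335/808 = 168.3292
  Control, Disagree: 406×293/808 = 147.2252
  Treatment, Agree: 402×180/808 = 89.5545
  Treatment, Neutral: 402×335/808 = 166.6708
  Treatment, Disagree: 402×293/808 = 145.7748
Contributions (O − E)²/E:
  (30 − 90.4455)²/90.4455 = 40.3962
  (154 − 168.3292)²/168.3292 = 1.2198
  (222 − 147.2252)²/147.2252 = 37.9777
  (150 − 89.5545)²/89.5545 = 40.7982
  (181 − 166.6708)²/166.6708 = 1.2319
  (71 − 145.7748)²/145.7748 = 38.3555
χ² = 40.3962 + 1.2198 + 37.9777 + 40.7982 + 1.2319 + 38.3555 = 159.979

159.979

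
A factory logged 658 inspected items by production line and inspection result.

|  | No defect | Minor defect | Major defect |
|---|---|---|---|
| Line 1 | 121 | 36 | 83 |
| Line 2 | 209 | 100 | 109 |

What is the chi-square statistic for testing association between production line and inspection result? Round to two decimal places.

Row totals: 240, 418. Column totals: 330, 136, 192. Grand total N = 658.
Expected counts (row total × column total / N):
  Line 1, No defect: 240×330/658 = 120.365
  Line 1, Minor defect: 240×136/658 = 49.605
  Line 1, Major defect: 240×192/658 = 70.030
  Line 2, No defect: 418×330/658 = 209.635
  Line 2, Minor defect: 418×136/658 = 86.395
  Line 2, Major defect: 418×192/658 = 121.970
Contributions (O − E)²/E:
  (121 − 120.365)²/120.365 = 0.0034
  (36 − 49.605)²/49.605 = 3.7314
  (83 − 70.030)²/70.030 = 2.4021
  (209 − 209.635)²/209.635 = 0.0019
  (100 − 86.395)²/86.395 = 2.1424
  (109 − 121.970)²/121.970 = 1.3792
χ² = 0.0034 + 3.7314 + 2.4021 + 0.0019 + 2.1424 + 1.3792 = 9.66

9.66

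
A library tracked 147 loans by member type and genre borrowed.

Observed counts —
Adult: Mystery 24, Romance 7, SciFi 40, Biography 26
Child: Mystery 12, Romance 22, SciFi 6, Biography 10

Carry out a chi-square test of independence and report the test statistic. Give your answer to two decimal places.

32.27

Row totals: 97, 50. Column totals: 36, 29, 46, 36. Grand total N = 147.
Expected counts (row total × column total / N):
  Adult, Mystery: 97×36/147 = 23.755
  Adult, Romance: 97×29/147 = 19.136
  Adult, SciFi: 97×46/147 = 30.354
  Adult, Biography: 97×36/147 = 23.755
  Child, Mystery: 50×36/147 = 12.245
  Child, Romance: 50×29/147 = 9.864
  Child, SciFi: 50×46/147 = 15.646
  Child, Biography: 50×36/147 = 12.245
Contributions (O − E)²/E:
  (24 − 23.755)²/23.755 = 0.0025
  (7 − 19.136)²/19.136 = 7.6966
  (40 − 30.354)²/30.354 = 3.0653
  (26 − 23.755)²/23.755 = 0.2122
  (12 − 12.245)²/12.245 = 0.0049
  (22 − 9.864)²/9.864 = 14.9313
  (6 − 15.646)²/15.646 = 5.9469
  (10 − 12.245)²/12.245 = 0.4116
χ² = 0.0025 + 7.6966 + 3.0653 + 0.2122 + 0.0049 + 14.9313 + 5.9469 + 0.4116 = 32.27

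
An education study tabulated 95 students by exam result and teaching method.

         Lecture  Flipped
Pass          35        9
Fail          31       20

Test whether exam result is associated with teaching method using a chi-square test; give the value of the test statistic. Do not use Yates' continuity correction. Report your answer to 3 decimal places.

3.920

Row totals: 44, 51. Column totals: 66, 29. Grand total N = 95.
Expected counts (row total × column total / N):
  Pass, Lecture: 44×66/95 = 30.56842
  Pass, Flipped: 44×29/95 = 13.43158
  Fail, Lecture: 51×66/95 = 35.43158
  Fail, Flipped: 51×29/95 = 15.56842
Contributions (O − E)²/E:
  (35 − 30.56842)²/30.56842 = 0.6425
  (9 − 13.43158)²/13.43158 = 1.4621
  (31 − 35.43158)²/35.43158 = 0.5543
  (20 − 15.56842)²/15.56842 = 1.2615
χ² = 0.6425 + 1.4621 + 0.5543 + 1.2615 = 3.920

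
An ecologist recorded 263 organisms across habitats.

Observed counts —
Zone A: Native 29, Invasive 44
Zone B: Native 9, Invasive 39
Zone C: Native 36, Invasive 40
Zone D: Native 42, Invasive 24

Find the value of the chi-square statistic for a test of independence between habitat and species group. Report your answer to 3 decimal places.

Row totals: 73, 48, 76, 66. Column totals: 116, 147. Grand total N = 263.
Expected counts (row total × column total / N):
  Zone A, Native: 73×116/263 = 32.1977
  Zone A, Invasive: 73×147/263 = 40.8023
  Zone B, Native: 48×116/263 = 21.1711
  Zone B, Invasive: 48×147/263 = 26.8289
  Zone C, Native: 76×116/263 = 33.5209
  Zone C, Invasive: 76×147/263 = 42.4791
  Zone D, Native: 66×116/263 = 29.1103
  Zone D, Invasive: 66×147/263 = 36.8897
Contributions (O − E)²/E:
  (29 − 32.1977)²/32.1977 = 0.3176
  (44 − 40.8023)²/40.8023 = 0.2506
  (9 − 21.1711)²/21.1711 = 6.9971
  (39 − 26.8289)²/26.8289 = 5.5215
  (36 − 33.5209)²/33.5209 = 0.1833
  (40 − 42.4791)²/42.4791 = 0.1447
  (42 − 29.1103)²/29.1103 = 5.7074
  (24 − 36.8897)²/36.8897 = 4.5038
χ² = 0.3176 + 0.2506 + 6.9971 + 5.5215 + 0.1833 + 0.1447 + 5.7074 + 4.5038 = 23.626

23.626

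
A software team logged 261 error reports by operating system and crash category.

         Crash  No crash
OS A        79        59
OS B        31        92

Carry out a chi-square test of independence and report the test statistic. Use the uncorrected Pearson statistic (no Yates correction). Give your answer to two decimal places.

27.39

Row totals: 138, 123. Column totals: 110, 151. Grand total N = 261.
Expected counts (row total × column total / N):
  OS A, Crash: 138×110/261 = 58.161
  OS A, No crash: 138×151/261 = 79.839
  OS B, Crash: 123×110/261 = 51.839
  OS B, No crash: 123×151/261 = 71.161
Contributions (O − E)²/E:
  (79 − 58.161)²/58.161 = 7.4666
  (59 − 79.839)²/79.839 = 5.4392
  (31 − 51.839)²/51.839 = 8.3772
  (92 − 71.161)²/71.161 = 6.1026
χ² = 7.4666 + 5.4392 + 8.3772 + 6.1026 = 27.39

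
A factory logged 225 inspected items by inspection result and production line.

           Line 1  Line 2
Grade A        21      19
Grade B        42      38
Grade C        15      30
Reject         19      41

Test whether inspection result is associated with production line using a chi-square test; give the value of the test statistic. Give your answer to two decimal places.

Row totals: 40, 80, 45, 60. Column totals: 97, 128. Grand total N = 225.
Expected counts (row total × column total / N):
  Grade A, Line 1: 40×97/225 = 17.244
  Grade A, Line 2: 40×128/225 = 22.756
  Grade B, Line 1: 80×97/225 = 34.489
  Grade B, Line 2: 80×128/225 = 45.511
  Grade C, Line 1: 45×97/225 = 19.400
  Grade C, Line 2: 45×128/225 = 25.600
  Reject, Line 1: 60×97/225 = 25.867
  Reject, Line 2: 60×128/225 = 34.133
Contributions (O − E)²/E:
  (21 − 17.244)²/17.244 = 0.8181
  (19 − 22.756)²/22.756 = 0.6199
  (42 − 34.489)²/34.489 = 1.6357
  (38 − 45.511)²/45.511 = 1.2396
  (15 − 19.400)²/19.400 = 0.9979
  (30 − 25.600)²/25.600 = 0.7562
  (19 − 25.867)²/25.867 = 1.8230
  (41 − 34.133)²/34.133 = 1.3815
χ² = 0.8181 + 0.6199 + 1.6357 + 1.2396 + 0.9979 + 0.7562 + 1.8230 + 1.3815 = 9.27

9.27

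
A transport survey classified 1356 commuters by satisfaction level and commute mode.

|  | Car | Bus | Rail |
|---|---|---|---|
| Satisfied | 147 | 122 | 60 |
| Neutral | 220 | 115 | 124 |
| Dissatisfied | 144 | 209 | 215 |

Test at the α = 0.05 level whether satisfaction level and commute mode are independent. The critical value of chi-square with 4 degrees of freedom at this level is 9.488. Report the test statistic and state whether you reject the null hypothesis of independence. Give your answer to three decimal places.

Row totals: 329, 459, 568. Column totals: 511, 446, 399. Grand total N = 1356.
Expected counts (row total × column total / N):
  Satisfied, Car: 329×511/1356 = 123.9816
  Satisfied, Bus: 329×446/1356 = 108.2109
  Satisfied, Rail: 329×399/1356 = 96.8075
  Neutral, Car: 459×511/1356 = 172.9712
  Neutral, Bus: 459×446/1356 = 150.9690
  Neutral, Rail: 459×399/1356 = 135.0597
  Dissatisfied, Car: 568×511/1356 = 214.0472
  Dissatisfied, Bus: 568×446/1356 = 186.8201
  Dissatisfied, Rail: 568×399/1356 = 167.1327
Contributions (O − E)²/E:
  (147 − 123.9816)²/123.9816 = 4.2736
  (122 − 108.2109)²/108.2109 = 1.7571
  (60 − 96.8075)²/96.8075 = 13.9947
  (220 − 172.9712)²/172.9712 = 12.7866
  (115 − 150.9690)²/150.9690 = 8.5698
  (124 − 135.0597)²/135.0597 = 0.9057
  (144 − 214.0472)²/214.0472 = 22.9230
  (209 − 186.8201)²/186.8201 = 2.6333
  (215 − 167.1327)²/167.1327 = 13.7093
χ² = 4.2736 + 1.7571 + 13.9947 + 12.7866 + 8.5698 + 0.9057 + 22.9230 + 2.6333 + 13.7093 = 81.553
df = (3−1)(3−1) = 4. Since 81.553 > 9.488, reject the null hypothesis of independence at α = 0.05.

81.553; reject H₀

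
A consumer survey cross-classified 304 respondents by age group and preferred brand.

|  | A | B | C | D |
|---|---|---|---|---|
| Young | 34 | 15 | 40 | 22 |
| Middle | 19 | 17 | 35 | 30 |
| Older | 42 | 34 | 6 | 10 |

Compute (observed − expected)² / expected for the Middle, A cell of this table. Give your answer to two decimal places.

Row total (Middle) = 101; column total (A) = 95; N = 304.
Expected count E = 101 × 95 / 304 = 31.562.
Contribution = (O − E)²/E = (19 − 31.562)² / 31.562 = 5.00.

5.00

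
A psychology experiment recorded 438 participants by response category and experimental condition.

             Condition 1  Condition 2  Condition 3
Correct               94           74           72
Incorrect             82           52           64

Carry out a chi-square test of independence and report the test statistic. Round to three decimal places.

Row totals: 240, 198. Column totals: 176, 126, 136. Grand total N = 438.
Expected counts (row total × column total / N):
  Correct, Condition 1: 240×176/438 = 96.4384
  Correct, Condition 2: 240×126/438 = 69.0411
  Correct, Condition 3: 240×136/438 = 74.5205
  Incorrect, Condition 1: 198×176/438 = 79.5616
  Incorrect, Condition 2: 198×126/438 = 56.9589
  Incorrect, Condition 3: 198×136/438 = 61.4795
Contributions (O − E)²/E:
  (94 − 96.4384)²/96.4384 = 0.0617
  (74 − 69.0411)²/69.0411 = 0.3562
  (72 − 74.5205)²/74.5205 = 0.0853
  (82 − 79.5616)²/79.5616 = 0.0747
  (52 − 56.9589)²/56.9589 = 0.4317
  (64 − 61.4795)²/61.4795 = 0.1033
χ² = 0.0617 + 0.3562 + 0.0853 + 0.0747 + 0.4317 + 0.1033 = 1.113

1.113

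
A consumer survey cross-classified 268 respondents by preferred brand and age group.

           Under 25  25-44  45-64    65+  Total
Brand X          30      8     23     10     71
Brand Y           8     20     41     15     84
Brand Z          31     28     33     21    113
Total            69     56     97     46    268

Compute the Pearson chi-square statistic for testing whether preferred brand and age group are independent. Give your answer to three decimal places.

Grand total N = 268.
Expected counts (row total × column total / N):
  Brand X, Under 25: 71×69/268 = 18.2799
  Brand X, 25-44: 71×56/268 = 14.8358
  Brand X, 45-64: 71×97/268 = 25.6978
  Brand X, 65+: 71×46/268 = 12.1866
  Brand Y, Under 25: 84×69/268 = 21.6269
  Brand Y, 25-44: 84×56/268 = 17.5522
  Brand Y, 45-64: 84×97/268 = 30.4030
  Brand Y, 65+: 84×46/268 = 14.4179
  Brand Z, Under 25: 113×69/268 = 29.0933
  Brand Z, 25-44: 113×56/268 = 23.6119
  Brand Z, 45-64: 113×97/268 = 40.8993
  Brand Z, 65+: 113×46/268 = 19.3955
Contributions (O − E)²/E:
  (30 − 18.2799)²/18.2799 = 7.5143
  (8 − 14.8358)²/14.8358 = 3.1497
  (23 − 25.6978)²/25.6978 = 0.2832
  (10 − 12.1866)²/12.1866 = 0.3923
  (8 − 21.6269)²/21.6269 = 8.5862
  (20 − 17.5522)²/17.5522 = 0.3414
  (41 − 30.4030)²/30.4030 = 3.6936
  (15 − 14.4179)²/14.4179 = 0.0235
  (31 − 29.0933)²/29.0933 = 0.1250
  (28 − 23.6119)²/23.6119 = 0.8155
  (33 − 40.8993)²/40.8993 = 1.5257
  (21 − 19.3955)²/19.3955 = 0.1327
χ² = 7.5143 + 3.1497 + 0.2832 + 0.3923 + 8.5862 + 0.3414 + 3.6936 + 0.0235 + 0.1250 + 0.8155 + 1.5257 + 0.1327 = 26.583

26.583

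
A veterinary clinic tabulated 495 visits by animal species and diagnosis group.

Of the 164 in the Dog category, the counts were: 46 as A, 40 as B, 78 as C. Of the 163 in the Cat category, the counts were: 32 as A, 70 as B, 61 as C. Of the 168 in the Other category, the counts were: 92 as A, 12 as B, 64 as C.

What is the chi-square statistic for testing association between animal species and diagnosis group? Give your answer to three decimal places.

Row totals: 164, 163, 168. Column totals: 170, 122, 203. Grand total N = 495.
Expected counts (row total × column total / N):
  Dog, A: 164×170/495 = 56.3232
  Dog, B: 164×122/495 = 40.4202
  Dog, C: 164×203/495 = 67.2566
  Cat, A: 163×170/495 = 55.9798
  Cat, B: 163×122/495 = 40.1737
  Cat, C: 163×203/495 = 66.8465
  Other, A: 168×170/495 = 57.6970
  Other, B: 168×122/495 = 41.4061
  Other, C: 168×203/495 = 68.8970
Contributions (O − E)²/E:
  (46 − 56.3232)²/56.3232 = 1.8921
  (40 − 40.4202)²/40.4202 = 0.0044
  (78 − 67.2566)²/67.2566 = 1.7161
  (32 − 55.9798)²/55.9798 = 10.2721
  (70 − 40.1737)²/40.1737 = 22.1440
  (61 − 66.8465)²/66.8465 = 0.5113
  (92 − 57.6970)²/57.6970 = 20.3944
  (12 − 41.4061)²/41.4061 = 20.8838
  (64 − 68.8970)²/68.8970 = 0.3481
χ² = 1.8921 + 0.0044 + 1.7161 + 10.2721 + 22.1440 + 0.5113 + 20.3944 + 20.8838 + 0.3481 = 78.166

78.166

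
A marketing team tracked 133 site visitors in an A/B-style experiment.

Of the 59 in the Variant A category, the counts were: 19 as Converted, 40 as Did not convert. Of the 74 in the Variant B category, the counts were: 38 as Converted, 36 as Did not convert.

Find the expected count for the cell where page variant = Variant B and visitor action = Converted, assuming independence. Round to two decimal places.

31.71

Row total (Variant B) = 74; column total (Converted) = 57; grand total N = 133.
Expected count = (row total × column total) / N = 74 × 57 / 133 = 31.71.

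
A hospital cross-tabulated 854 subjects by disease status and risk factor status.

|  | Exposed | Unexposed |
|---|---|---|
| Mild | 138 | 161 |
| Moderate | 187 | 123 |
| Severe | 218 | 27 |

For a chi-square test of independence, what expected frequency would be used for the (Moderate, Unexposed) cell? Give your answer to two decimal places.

Row total (Moderate) = 310; column total (Unexposed) = 311; grand total N = 854.
Expected count = (row total × column total) / N = 310 × 311 / 854 = 112.89.

112.89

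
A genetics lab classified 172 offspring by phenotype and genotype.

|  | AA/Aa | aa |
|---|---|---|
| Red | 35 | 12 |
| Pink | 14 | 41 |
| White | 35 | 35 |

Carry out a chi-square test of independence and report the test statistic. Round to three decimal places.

24.430

Row totals: 47, 55, 70. Column totals: 84, 88. Grand total N = 172.
Expected counts (row total × column total / N):
  Red, AA/Aa: 47×84/172 = 22.95349
  Red, aa: 47×88/172 = 24.04651
  Pink, AA/Aa: 55×84/172 = 26.86047
  Pink, aa: 55×88/172 = 28.13953
  White, AA/Aa: 70×84/172 = 34.18605
  White, aa: 70×88/172 = 35.81395
Contributions (O − E)²/E:
  (35 − 22.95349)²/22.95349 = 6.3223
  (12 − 24.04651)²/24.04651 = 6.0349
  (14 − 26.86047)²/26.86047 = 6.1574
  (41 − 28.13953)²/28.13953 = 5.8776
  (35 − 34.18605)²/34.18605 = 0.0194
  (35 − 35.81395)²/35.81395 = 0.0185
χ² = 6.3223 + 6.0349 + 6.1574 + 5.8776 + 0.0194 + 0.0185 = 24.430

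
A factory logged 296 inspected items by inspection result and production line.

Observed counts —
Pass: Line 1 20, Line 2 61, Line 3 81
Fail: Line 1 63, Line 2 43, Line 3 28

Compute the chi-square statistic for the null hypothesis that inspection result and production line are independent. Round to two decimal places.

48.95

Row totals: 162, 134. Column totals: 83, 104, 109. Grand total N = 296.
Expected counts (row total × column total / N):
  Pass, Line 1: 162×83/296 = 45.42568
  Pass, Line 2: 162×104/296 = 56.91892
  Pass, Line 3: 162×109/296 = 59.65541
  Fail, Line 1: 134×83/296 = 37.57432
  Fail, Line 2: 134×104/296 = 47.08108
  Fail, Line 3: 134×109/296 = 49.34459
Contributions (O − E)²/E:
  (20 − 45.42568)²/45.42568 = 14.2313
  (61 − 56.91892)²/56.91892 = 0.2926
  (81 − 59.65541)²/59.65541 = 7.6371
  (63 − 37.57432)²/37.57432 = 17.2050
  (43 − 47.08108)²/47.08108 = 0.3538
  (28 − 49.34459)²/49.34459 = 9.2329
χ² = 14.2313 + 0.2926 + 7.6371 + 17.2050 + 0.3538 + 9.2329 = 48.95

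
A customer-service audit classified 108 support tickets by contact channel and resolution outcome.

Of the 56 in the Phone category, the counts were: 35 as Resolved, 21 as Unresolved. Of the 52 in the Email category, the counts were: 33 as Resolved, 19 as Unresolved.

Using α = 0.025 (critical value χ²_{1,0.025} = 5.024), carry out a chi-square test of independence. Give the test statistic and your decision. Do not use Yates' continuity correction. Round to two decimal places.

Row totals: 56, 52. Column totals: 68, 40. Grand total N = 108.
Expected counts (row total × column total / N):
  Phone, Resolved: 56×68/108 = 35.259
  Phone, Unresolved: 56×40/108 = 20.741
  Email, Resolved: 52×68/108 = 32.741
  Email, Unresolved: 52×40/108 = 19.259
Contributions (O − E)²/E:
  (35 − 35.259)²/35.259 = 0.0019
  (21 − 20.741)²/20.741 = 0.0032
  (33 − 32.741)²/32.741 = 0.0020
  (19 − 19.259)²/19.259 = 0.0035
χ² = 0.0019 + 0.0032 + 0.0020 + 0.0035 = 0.01
df = (2−1)(2−1) = 1. Since 0.01 < 5.024, fail to reject the null hypothesis of independence at α = 0.025.

0.01; fail to reject H₀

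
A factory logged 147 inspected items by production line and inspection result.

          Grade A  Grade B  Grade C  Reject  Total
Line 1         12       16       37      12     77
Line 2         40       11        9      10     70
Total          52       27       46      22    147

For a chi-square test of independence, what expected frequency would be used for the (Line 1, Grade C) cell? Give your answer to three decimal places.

24.095

Row total (Line 1) = 77; column total (Grade C) = 46; grand total N = 147.
Expected count = (row total × column total) / N = 77 × 46 / 147 = 24.095.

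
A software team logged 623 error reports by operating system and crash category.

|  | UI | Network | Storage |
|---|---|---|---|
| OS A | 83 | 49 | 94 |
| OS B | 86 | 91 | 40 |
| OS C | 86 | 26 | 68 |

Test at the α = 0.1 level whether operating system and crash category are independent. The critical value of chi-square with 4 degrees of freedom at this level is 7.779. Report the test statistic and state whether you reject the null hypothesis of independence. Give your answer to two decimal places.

54.86; reject H₀

Row totals: 226, 217, 180. Column totals: 255, 166, 202. Grand total N = 623.
Expected counts (row total × column total / N):
  OS A, UI: 226×255/623 = 92.504
  OS A, Network: 226×166/623 = 60.218
  OS A, Storage: 226×202/623 = 73.278
  OS B, UI: 217×255/623 = 88.820
  OS B, Network: 217×166/623 = 57.820
  OS B, Storage: 217×202/623 = 70.360
  OS C, UI: 180×255/623 = 73.676
  OS C, Network: 180×166/623 = 47.961
  OS C, Storage: 180×202/623 = 58.363
Contributions (O − E)²/E:
  (83 − 92.504)²/92.504 = 0.9765
  (49 − 60.218)²/60.218 = 2.0898
  (94 − 73.278)²/73.278 = 5.8599
  (86 − 88.820)²/88.820 = 0.0895
  (91 − 57.820)²/57.820 = 19.0403
  (40 − 70.360)²/70.360 = 13.1002
  (86 − 73.676)²/73.676 = 2.0615
  (26 − 47.961)²/47.961 = 10.0558
  (68 − 58.363)²/58.363 = 1.5913
χ² = 0.9765 + 2.0898 + 5.8599 + 0.0895 + 19.0403 + 13.1002 + 2.0615 + 10.0558 + 1.5913 = 54.86
df = (3−1)(3−1) = 4. Since 54.86 > 7.779, reject the null hypothesis of independence at α = 0.1.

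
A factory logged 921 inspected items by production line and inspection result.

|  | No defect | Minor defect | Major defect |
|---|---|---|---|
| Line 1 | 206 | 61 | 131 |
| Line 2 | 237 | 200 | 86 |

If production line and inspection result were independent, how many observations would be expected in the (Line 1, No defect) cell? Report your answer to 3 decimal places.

191.438

Row total (Line 1) = 398; column total (No defect) = 443; grand total N = 921.
Expected count = (row total × column total) / N = 398 × 443 / 921 = 191.438.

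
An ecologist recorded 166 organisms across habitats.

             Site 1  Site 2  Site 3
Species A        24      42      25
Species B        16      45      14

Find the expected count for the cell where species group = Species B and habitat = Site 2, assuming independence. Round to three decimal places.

39.307

Row total (Species B) = 75; column total (Site 2) = 87; grand total N = 166.
Expected count = (row total × column total) / N = 75 × 87 / 166 = 39.307.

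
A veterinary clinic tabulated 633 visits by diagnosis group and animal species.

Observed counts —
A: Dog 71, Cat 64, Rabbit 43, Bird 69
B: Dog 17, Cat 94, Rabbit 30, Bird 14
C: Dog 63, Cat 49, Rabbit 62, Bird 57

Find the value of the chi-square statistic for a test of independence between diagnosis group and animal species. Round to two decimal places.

Row totals: 247, 155, 231. Column totals: 151, 207, 135, 140. Grand total N = 633.
Expected counts (row total × column total / N):
  A, Dog: 247×151/633 = 58.921
  A, Cat: 247×207/633 = 80.773
  A, Rabbit: 247×135/633 = 52.678
  A, Bird: 247×140/633 = 54.629
  B, Dog: 155×151/633 = 36.975
  B, Cat: 155×207/633 = 50.687
  B, Rabbit: 155×135/633 = 33.057
  B, Bird: 155×140/633 = 34.281
  C, Dog: 231×151/633 = 55.104
  C, Cat: 231×207/633 = 75.540
  C, Rabbit: 231×135/633 = 49.265
  C, Bird: 231×140/633 = 51.090
Contributions (O − E)²/E:
  (71 − 58.921)²/58.921 = 2.4762
  (64 − 80.773)²/80.773 = 3.4830
  (43 − 52.678)²/52.678 = 1.7780
  (69 − 54.629)²/54.629 = 3.7805
  (17 − 36.975)²/36.975 = 10.7911
  (94 − 50.687)²/50.687 = 37.0118
  (30 − 33.057)²/33.057 = 0.2827
  (14 − 34.281)²/34.281 = 11.9985
  (63 − 55.104)²/55.104 = 1.1314
  (49 − 75.540)²/75.540 = 9.3245
  (62 − 49.265)²/49.265 = 3.2920
  (57 − 51.090)²/51.090 = 0.6837
χ² = 2.4762 + 3.4830 + 1.7780 + 3.7805 + 10.7911 + 37.0118 + 0.2827 + 11.9985 + 1.1314 + 9.3245 + 3.2920 + 0.6837 = 86.03

86.03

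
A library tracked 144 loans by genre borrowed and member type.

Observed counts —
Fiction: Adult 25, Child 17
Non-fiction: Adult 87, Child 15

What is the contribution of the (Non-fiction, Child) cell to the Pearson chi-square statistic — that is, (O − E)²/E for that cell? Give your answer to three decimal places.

2.593

Row total (Non-fiction) = 102; column total (Child) = 32; N = 144.
Expected count E = 102 × 32 / 144 = 22.6667.
Contribution = (O − E)²/E = (15 − 22.6667)² / 22.6667 = 2.593.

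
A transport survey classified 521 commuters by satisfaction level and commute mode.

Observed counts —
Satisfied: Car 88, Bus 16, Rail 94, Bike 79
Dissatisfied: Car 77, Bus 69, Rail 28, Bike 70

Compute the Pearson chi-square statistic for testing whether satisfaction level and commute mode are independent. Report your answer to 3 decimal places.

Row totals: 277, 244. Column totals: 165, 85, 122, 149. Grand total N = 521.
Expected counts (row total × column total / N):
  Satisfied, Car: 277×165/521 = 87.7255
  Satisfied, Bus: 277×85/521 = 45.1919
  Satisfied, Rail: 277×122/521 = 64.8637
  Satisfied, Bike: 277×149/521 = 79.2188
  Dissatisfied, Car: 244×165/521 = 77.2745
  Dissatisfied, Bus: 244×85/521 = 39.8081
  Dissatisfied, Rail: 244×122/521 = 57.1363
  Dissatisfied, Bike: 244×149/521 = 69.7812
Contributions (O − E)²/E:
  (88 − 87.7255)²/87.7255 = 0.0009
  (16 − 45.1919)²/45.1919 = 18.8566
  (94 − 64.8637)²/64.8637 = 13.0878
  (79 − 79.2188)²/79.2188 = 0.0006
  (77 − 77.2745)²/77.2745 = 0.0010
  (69 − 39.8081)²/39.8081 = 21.4069
  (28 − 57.1363)²/57.1363 = 14.8579
  (70 − 69.7812)²/69.7812 = 0.0007
χ² = 0.0009 + 18.8566 + 13.0878 + 0.0006 + 0.0010 + 21.4069 + 14.8579 + 0.0007 = 68.212

68.212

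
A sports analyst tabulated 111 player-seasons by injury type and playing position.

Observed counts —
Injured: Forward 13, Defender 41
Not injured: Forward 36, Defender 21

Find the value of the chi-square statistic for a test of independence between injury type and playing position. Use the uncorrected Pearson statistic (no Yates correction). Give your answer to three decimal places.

17.179

Row totals: 54, 57. Column totals: 49, 62. Grand total N = 111.
Expected counts (row total × column total / N):
  Injured, Forward: 54×49/111 = 23.8378
  Injured, Defender: 54×62/111 = 30.1622
  Not injured, Forward: 57×49/111 = 25.1622
  Not injured, Defender: 57×62/111 = 31.8378
Contributions (O − E)²/E:
  (13 − 23.8378)²/23.8378 = 4.9274
  (41 − 30.1622)²/30.1622 = 3.8942
  (36 − 25.1622)²/25.1622 = 4.6680
  (21 − 31.8378)²/31.8378 = 3.6893
χ² = 4.9274 + 3.8942 + 4.6680 + 3.6893 = 17.179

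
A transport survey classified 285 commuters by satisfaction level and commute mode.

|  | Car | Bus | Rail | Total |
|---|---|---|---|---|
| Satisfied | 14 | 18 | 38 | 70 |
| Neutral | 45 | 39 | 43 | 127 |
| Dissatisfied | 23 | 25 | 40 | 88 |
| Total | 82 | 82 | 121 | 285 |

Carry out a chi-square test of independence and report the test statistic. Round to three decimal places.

Grand total N = 285.
Expected counts (row total × column total / N):
  Satisfied, Car: 70×82/285 = 20.1404
  Satisfied, Bus: 70×82/285 = 20.1404
  Satisfied, Rail: 70×121/285 = 29.7193
  Neutral, Car: 127×82/285 = 36.5404
  Neutral, Bus: 127×82/285 = 36.5404
  Neutral, Rail: 127×121/285 = 53.9193
  Dissatisfied, Car: 88×82/285 = 25.3193
  Dissatisfied, Bus: 88×82/285 = 25.3193
  Dissatisfied, Rail: 88×121/285 = 37.3614
Contributions (O − E)²/E:
  (14 − 20.1404)²/20.1404 = 1.8721
  (18 − 20.1404)²/20.1404 = 0.2275
  (38 − 29.7193)²/29.7193 = 2.3073
  (45 − 36.5404)²/36.5404 = 1.9585
  (39 − 36.5404)²/36.5404 = 0.1656
  (43 − 53.9193)²/53.9193 = 2.2113
  (23 − 25.3193)²/25.3193 = 0.2125
  (25 − 25.3193)²/25.3193 = 0.0040
  (40 − 37.3614)²/37.3614 = 0.1863
χ² = 1.8721 + 0.2275 + 2.3073 + 1.9585 + 0.1656 + 2.2113 + 0.2125 + 0.0040 + 0.1863 = 9.145

9.145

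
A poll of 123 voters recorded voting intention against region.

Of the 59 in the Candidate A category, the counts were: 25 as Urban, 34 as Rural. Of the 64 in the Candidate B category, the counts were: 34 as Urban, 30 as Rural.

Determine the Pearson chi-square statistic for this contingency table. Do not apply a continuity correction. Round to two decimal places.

1.42

Row totals: 59, 64. Column totals: 59, 64. Grand total N = 123.
Expected counts (row total × column total / N):
  Candidate A, Urban: 59×59/123 = 28.3008
  Candidate A, Rural: 59×64/123 = 30.6992
  Candidate B, Urban: 64×59/123 = 30.6992
  Candidate B, Rural: 64×64/123 = 33.3008
Contributions (O − E)²/E:
  (25 − 28.3008)²/28.3008 = 0.3850
  (34 − 30.6992)²/30.6992 = 0.3549
  (34 − 30.6992)²/30.6992 = 0.3549
  (30 − 33.3008)²/33.3008 = 0.3272
χ² = 0.3850 + 0.3549 + 0.3549 + 0.3272 = 1.42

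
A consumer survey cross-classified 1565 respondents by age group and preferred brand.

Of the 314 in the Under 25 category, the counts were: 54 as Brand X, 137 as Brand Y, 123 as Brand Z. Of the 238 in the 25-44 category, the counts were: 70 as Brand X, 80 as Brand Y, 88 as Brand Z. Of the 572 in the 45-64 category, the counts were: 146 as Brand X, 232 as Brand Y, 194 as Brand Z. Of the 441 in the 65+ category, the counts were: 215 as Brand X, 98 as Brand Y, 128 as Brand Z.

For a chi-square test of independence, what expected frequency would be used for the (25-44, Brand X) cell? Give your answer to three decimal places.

Row total (25-44) = 238; column total (Brand X) = 485; grand total N = 1565.
Expected count = (row total × column total) / N = 238 × 485 / 1565 = 73.757.

73.757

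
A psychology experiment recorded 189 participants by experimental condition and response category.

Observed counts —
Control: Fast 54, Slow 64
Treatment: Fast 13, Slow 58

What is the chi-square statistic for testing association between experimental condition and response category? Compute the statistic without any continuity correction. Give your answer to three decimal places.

14.600

Row totals: 118, 71. Column totals: 67, 122. Grand total N = 189.
Expected counts (row total × column total / N):
  Control, Fast: 118×67/189 = 41.8307
  Control, Slow: 118×122/189 = 76.1693
  Treatment, Fast: 71×67/189 = 25.1693
  Treatment, Slow: 71×122/189 = 45.8307
Contributions (O − E)²/E:
  (54 − 41.8307)²/41.8307 = 3.5403
  (64 − 76.1693)²/76.1693 = 1.9442
  (13 − 25.1693)²/25.1693 = 5.8838
  (58 − 45.8307)²/45.8307 = 3.2313
χ² = 3.5403 + 1.9442 + 5.8838 + 3.2313 = 14.600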